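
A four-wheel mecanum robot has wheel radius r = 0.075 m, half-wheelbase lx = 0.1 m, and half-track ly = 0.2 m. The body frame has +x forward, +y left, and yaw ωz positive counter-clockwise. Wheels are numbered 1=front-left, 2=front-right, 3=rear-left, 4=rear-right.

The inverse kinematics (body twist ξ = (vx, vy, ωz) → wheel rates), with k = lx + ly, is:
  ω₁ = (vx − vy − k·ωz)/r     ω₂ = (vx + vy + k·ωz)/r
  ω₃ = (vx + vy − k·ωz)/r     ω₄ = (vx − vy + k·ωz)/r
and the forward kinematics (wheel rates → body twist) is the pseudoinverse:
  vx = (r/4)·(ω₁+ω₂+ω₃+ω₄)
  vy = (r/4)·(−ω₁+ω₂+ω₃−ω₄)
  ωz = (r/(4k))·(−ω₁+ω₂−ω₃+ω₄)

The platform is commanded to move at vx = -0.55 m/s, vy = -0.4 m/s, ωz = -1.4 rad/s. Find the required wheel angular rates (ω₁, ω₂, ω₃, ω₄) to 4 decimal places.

(3.6000, -18.2667, -7.0667, -7.6000)

k = lx + ly = 0.1 + 0.2 = 0.3000;  k·ωz = 0.3000·-1.4 = -0.4200
ω₁ (FL) = (vx − vy − k·ωz)/r = 0.2700/0.075 = 3.6000
ω₂ (FR) = (vx + vy + k·ωz)/r = -1.3700/0.075 = -18.2667
ω₃ (RL) = (vx + vy − k·ωz)/r = -0.5300/0.075 = -7.0667
ω₄ (RR) = (vx − vy + k·ωz)/r = -0.5700/0.075 = -7.6000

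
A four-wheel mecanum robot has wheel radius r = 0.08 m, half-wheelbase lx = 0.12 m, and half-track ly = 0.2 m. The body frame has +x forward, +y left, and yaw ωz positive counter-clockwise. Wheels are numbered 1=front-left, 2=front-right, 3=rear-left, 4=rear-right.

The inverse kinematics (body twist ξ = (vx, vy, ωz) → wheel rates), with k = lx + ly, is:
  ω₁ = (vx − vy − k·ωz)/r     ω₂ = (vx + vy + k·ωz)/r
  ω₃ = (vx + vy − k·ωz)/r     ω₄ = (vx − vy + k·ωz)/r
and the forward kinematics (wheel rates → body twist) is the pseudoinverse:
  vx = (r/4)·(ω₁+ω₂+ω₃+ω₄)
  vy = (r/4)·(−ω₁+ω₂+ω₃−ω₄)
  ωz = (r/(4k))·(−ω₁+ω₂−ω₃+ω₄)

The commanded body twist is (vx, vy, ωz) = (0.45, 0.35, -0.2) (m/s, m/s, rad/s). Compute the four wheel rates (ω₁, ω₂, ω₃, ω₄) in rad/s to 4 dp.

(2.0500, 9.2000, 10.8000, 0.4500)

k = lx + ly = 0.12 + 0.2 = 0.3200;  k·ωz = 0.3200·-0.2 = -0.0640
ω₁ (FL) = (vx − vy − k·ωz)/r = 0.1640/0.08 = 2.0500
ω₂ (FR) = (vx + vy + k·ωz)/r = 0.7360/0.08 = 9.2000
ω₃ (RL) = (vx + vy − k·ωz)/r = 0.8640/0.08 = 10.8000
ω₄ (RR) = (vx − vy + k·ωz)/r = 0.0360/0.08 = 0.4500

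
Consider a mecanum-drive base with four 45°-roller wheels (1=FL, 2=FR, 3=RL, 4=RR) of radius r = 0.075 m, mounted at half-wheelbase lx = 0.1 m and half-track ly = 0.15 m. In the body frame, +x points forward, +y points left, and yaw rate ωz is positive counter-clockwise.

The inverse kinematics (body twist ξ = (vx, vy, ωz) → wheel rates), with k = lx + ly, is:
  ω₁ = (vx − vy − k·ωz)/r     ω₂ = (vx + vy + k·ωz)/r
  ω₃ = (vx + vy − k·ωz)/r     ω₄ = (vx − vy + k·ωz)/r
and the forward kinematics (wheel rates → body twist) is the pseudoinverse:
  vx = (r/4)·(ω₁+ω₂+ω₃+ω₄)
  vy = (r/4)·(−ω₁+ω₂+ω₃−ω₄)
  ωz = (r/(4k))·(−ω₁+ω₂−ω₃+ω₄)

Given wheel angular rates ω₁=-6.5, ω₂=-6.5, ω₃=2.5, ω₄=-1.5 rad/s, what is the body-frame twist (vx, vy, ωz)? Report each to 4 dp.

(-0.2250, 0.0750, -0.3000)

k = lx + ly = 0.1 + 0.15 = 0.2500
ω₁+ω₂+ω₃+ω₄ = -12.0000  →  vx = (0.075/4)·-12.0000 = -0.2250
−ω₁+ω₂+ω₃−ω₄ = 4.0000  →  vy = (0.075/4)·4.0000 = 0.0750
−ω₁+ω₂−ω₃+ω₄ = -4.0000  →  ωz = (0.075/1.0000)·-4.0000 = -0.3000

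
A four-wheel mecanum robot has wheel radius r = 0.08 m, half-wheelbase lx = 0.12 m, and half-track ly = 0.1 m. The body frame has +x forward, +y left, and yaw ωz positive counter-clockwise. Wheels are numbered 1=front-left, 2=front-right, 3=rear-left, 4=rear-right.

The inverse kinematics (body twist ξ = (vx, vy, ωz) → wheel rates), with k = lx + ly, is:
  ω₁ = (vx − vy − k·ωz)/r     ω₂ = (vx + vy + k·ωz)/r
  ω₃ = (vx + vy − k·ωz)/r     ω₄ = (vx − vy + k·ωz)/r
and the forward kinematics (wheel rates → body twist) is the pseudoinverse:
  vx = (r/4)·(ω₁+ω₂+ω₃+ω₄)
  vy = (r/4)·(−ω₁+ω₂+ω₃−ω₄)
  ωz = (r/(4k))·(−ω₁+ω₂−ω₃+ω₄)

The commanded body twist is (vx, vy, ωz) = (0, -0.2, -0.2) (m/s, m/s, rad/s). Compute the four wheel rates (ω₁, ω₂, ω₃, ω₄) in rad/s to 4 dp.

k = lx + ly = 0.12 + 0.1 = 0.2200;  k·ωz = 0.2200·-0.2 = -0.0440
ω₁ (FL) = (vx − vy − k·ωz)/r = 0.2440/0.08 = 3.0500
ω₂ (FR) = (vx + vy + k·ωz)/r = -0.2440/0.08 = -3.0500
ω₃ (RL) = (vx + vy − k·ωz)/r = -0.1560/0.08 = -1.9500
ω₄ (RR) = (vx − vy + k·ωz)/r = 0.1560/0.08 = 1.9500

(3.0500, -3.0500, -1.9500, 1.9500)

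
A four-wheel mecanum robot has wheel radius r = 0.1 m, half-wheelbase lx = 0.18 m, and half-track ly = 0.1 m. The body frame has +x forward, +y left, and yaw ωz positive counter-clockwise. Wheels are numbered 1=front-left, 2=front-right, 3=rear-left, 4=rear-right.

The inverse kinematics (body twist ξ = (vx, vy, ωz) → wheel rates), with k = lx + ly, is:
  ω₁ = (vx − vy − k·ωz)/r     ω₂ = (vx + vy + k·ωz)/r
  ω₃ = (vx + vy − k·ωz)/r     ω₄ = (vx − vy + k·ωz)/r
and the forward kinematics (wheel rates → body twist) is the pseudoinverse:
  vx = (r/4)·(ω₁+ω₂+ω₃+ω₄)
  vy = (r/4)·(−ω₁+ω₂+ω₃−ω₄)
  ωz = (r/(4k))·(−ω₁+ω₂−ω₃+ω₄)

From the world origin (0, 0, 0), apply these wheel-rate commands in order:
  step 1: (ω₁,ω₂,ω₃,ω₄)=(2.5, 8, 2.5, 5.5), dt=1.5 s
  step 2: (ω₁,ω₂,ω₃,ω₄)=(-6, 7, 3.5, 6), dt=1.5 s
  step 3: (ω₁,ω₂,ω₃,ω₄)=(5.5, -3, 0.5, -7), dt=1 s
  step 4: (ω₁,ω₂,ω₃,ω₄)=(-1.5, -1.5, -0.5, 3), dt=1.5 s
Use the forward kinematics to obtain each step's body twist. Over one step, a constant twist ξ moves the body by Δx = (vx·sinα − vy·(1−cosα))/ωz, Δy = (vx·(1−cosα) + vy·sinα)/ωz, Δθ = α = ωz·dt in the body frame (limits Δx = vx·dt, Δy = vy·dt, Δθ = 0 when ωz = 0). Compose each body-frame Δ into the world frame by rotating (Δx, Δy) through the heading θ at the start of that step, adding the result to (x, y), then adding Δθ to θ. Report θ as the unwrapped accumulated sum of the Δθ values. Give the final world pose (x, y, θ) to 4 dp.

step 1: ξ=(vx,vy,ωz)=(0.4625, 0.0625, 0.7589), dt=1.5 → body Δ=(0.5055, 0.4288, 1.1384) → world pose (0.5055, 0.4288, 1.1384)
step 2: ξ=(vx,vy,ωz)=(0.2625, 0.2625, 1.3839), dt=1.5 → body Δ=(-0.1155, 0.4475, 2.0759) → world pose (0.0508, 0.5115, 3.2143)
step 3: ξ=(vx,vy,ωz)=(-0.1000, -0.0250, -1.4286), dt=1.0 → body Δ=(-0.0843, 0.0428, -1.4286) → world pose (0.1380, 0.4750, 1.7857)
step 4: ξ=(vx,vy,ωz)=(-0.0125, -0.0875, 0.3125), dt=1.5 → body Δ=(0.0121, -0.1308, 0.4688) → world pose (0.2632, 0.5147, 2.2545)

(0.2632, 0.5147, 2.2545)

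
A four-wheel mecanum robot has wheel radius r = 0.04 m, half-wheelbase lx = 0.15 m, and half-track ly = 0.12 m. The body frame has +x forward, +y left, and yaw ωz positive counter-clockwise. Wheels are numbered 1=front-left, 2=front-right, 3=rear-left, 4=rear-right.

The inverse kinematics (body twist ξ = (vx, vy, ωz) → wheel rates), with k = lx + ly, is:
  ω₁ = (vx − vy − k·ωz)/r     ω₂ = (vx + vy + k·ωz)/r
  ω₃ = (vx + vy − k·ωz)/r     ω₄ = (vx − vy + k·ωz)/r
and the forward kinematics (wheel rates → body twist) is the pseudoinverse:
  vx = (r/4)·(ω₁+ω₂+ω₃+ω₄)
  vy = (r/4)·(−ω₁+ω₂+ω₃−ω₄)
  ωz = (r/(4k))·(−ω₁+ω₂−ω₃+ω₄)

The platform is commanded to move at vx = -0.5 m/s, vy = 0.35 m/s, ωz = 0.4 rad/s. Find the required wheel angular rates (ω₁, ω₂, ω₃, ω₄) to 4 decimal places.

(-23.9500, -1.0500, -6.4500, -18.5500)

k = lx + ly = 0.15 + 0.12 = 0.2700;  k·ωz = 0.2700·0.4 = 0.1080
ω₁ (FL) = (vx − vy − k·ωz)/r = -0.9580/0.04 = -23.9500
ω₂ (FR) = (vx + vy + k·ωz)/r = -0.0420/0.04 = -1.0500
ω₃ (RL) = (vx + vy − k·ωz)/r = -0.2580/0.04 = -6.4500
ω₄ (RR) = (vx − vy + k·ωz)/r = -0.7420/0.04 = -18.5500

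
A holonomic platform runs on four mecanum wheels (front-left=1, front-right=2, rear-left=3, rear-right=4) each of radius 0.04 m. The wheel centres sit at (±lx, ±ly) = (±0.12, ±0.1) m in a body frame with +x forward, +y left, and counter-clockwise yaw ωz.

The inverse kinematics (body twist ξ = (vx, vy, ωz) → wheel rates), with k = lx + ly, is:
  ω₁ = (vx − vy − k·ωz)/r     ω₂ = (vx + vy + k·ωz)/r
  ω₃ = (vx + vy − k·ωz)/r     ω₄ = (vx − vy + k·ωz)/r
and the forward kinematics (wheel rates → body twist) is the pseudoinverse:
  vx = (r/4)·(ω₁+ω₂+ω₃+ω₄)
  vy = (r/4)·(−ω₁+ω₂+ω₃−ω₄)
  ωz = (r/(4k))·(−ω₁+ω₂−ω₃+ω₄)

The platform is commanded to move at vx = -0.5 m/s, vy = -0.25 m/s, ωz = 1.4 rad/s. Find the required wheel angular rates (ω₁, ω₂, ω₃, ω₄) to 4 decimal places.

(-13.9500, -11.0500, -26.4500, 1.4500)

k = lx + ly = 0.12 + 0.1 = 0.2200;  k·ωz = 0.2200·1.4 = 0.3080
ω₁ (FL) = (vx − vy − k·ωz)/r = -0.5580/0.04 = -13.9500
ω₂ (FR) = (vx + vy + k·ωz)/r = -0.4420/0.04 = -11.0500
ω₃ (RL) = (vx + vy − k·ωz)/r = -1.0580/0.04 = -26.4500
ω₄ (RR) = (vx − vy + k·ωz)/r = 0.0580/0.04 = 1.4500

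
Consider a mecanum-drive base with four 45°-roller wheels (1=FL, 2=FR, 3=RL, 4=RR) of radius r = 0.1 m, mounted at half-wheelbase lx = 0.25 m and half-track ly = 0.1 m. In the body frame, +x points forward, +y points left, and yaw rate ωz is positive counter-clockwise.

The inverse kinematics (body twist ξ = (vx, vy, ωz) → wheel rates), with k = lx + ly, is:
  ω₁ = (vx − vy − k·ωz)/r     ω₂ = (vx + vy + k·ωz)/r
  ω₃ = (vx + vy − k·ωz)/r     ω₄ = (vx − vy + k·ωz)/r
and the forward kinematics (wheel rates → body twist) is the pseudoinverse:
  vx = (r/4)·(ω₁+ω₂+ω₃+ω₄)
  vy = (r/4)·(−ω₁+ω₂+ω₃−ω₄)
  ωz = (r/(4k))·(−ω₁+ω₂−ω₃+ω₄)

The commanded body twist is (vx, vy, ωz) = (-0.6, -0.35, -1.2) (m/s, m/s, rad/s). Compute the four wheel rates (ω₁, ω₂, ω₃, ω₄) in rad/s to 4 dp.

k = lx + ly = 0.25 + 0.1 = 0.3500;  k·ωz = 0.3500·-1.2 = -0.4200
ω₁ (FL) = (vx − vy − k·ωz)/r = 0.1700/0.1 = 1.7000
ω₂ (FR) = (vx + vy + k·ωz)/r = -1.3700/0.1 = -13.7000
ω₃ (RL) = (vx + vy − k·ωz)/r = -0.5300/0.1 = -5.3000
ω₄ (RR) = (vx − vy + k·ωz)/r = -0.6700/0.1 = -6.7000

(1.7000, -13.7000, -5.3000, -6.7000)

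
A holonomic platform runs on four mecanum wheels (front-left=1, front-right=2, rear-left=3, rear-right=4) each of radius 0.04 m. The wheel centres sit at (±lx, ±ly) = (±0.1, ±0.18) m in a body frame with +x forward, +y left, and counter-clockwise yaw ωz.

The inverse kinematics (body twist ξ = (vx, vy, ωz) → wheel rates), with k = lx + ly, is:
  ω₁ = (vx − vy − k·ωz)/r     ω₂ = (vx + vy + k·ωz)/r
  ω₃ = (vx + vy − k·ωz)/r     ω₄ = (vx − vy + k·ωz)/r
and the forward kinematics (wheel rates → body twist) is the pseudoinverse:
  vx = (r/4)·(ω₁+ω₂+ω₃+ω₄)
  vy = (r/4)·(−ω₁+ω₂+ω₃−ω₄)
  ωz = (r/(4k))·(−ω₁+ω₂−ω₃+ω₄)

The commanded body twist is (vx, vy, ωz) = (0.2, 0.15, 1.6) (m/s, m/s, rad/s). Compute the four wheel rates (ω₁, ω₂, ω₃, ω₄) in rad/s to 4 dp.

(-9.9500, 19.9500, -2.4500, 12.4500)

k = lx + ly = 0.1 + 0.18 = 0.2800;  k·ωz = 0.2800·1.6 = 0.4480
ω₁ (FL) = (vx − vy − k·ωz)/r = -0.3980/0.04 = -9.9500
ω₂ (FR) = (vx + vy + k·ωz)/r = 0.7980/0.04 = 19.9500
ω₃ (RL) = (vx + vy − k·ωz)/r = -0.0980/0.04 = -2.4500
ω₄ (RR) = (vx − vy + k·ωz)/r = 0.4980/0.04 = 12.4500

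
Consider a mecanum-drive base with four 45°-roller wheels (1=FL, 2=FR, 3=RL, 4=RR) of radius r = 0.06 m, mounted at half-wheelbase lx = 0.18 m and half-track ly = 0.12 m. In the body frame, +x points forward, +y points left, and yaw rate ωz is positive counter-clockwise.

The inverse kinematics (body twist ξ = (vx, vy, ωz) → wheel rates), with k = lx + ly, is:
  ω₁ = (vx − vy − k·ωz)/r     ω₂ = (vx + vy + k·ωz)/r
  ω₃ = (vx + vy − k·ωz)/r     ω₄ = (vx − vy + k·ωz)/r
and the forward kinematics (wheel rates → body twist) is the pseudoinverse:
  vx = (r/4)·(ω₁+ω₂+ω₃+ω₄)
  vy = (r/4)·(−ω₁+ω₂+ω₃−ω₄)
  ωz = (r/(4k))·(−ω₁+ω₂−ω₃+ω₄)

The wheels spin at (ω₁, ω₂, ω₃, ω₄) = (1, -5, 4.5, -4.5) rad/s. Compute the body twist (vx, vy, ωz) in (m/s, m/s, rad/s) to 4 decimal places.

(-0.0600, 0.0450, -0.7500)

k = lx + ly = 0.18 + 0.12 = 0.3000
ω₁+ω₂+ω₃+ω₄ = -4.0000  →  vx = (0.06/4)·-4.0000 = -0.0600
−ω₁+ω₂+ω₃−ω₄ = 3.0000  →  vy = (0.06/4)·3.0000 = 0.0450
−ω₁+ω₂−ω₃+ω₄ = -15.0000  →  ωz = (0.06/1.2000)·-15.0000 = -0.7500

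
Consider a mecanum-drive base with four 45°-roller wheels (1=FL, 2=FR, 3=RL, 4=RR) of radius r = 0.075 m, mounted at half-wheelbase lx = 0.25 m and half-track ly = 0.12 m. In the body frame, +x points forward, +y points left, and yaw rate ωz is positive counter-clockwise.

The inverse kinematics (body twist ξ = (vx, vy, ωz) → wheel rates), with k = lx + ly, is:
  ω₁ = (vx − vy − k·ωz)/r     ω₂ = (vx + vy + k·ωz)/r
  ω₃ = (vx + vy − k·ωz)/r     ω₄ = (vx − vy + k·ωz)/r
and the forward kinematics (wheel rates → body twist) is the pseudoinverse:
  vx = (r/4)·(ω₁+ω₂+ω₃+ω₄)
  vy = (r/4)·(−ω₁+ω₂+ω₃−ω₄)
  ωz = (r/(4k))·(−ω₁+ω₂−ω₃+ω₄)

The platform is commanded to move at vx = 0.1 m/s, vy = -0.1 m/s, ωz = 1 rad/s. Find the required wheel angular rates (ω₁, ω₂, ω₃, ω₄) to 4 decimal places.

(-2.2667, 4.9333, -4.9333, 7.6000)

k = lx + ly = 0.25 + 0.12 = 0.3700;  k·ωz = 0.3700·1 = 0.3700
ω₁ (FL) = (vx − vy − k·ωz)/r = -0.1700/0.075 = -2.2667
ω₂ (FR) = (vx + vy + k·ωz)/r = 0.3700/0.075 = 4.9333
ω₃ (RL) = (vx + vy − k·ωz)/r = -0.3700/0.075 = -4.9333
ω₄ (RR) = (vx − vy + k·ωz)/r = 0.5700/0.075 = 7.6000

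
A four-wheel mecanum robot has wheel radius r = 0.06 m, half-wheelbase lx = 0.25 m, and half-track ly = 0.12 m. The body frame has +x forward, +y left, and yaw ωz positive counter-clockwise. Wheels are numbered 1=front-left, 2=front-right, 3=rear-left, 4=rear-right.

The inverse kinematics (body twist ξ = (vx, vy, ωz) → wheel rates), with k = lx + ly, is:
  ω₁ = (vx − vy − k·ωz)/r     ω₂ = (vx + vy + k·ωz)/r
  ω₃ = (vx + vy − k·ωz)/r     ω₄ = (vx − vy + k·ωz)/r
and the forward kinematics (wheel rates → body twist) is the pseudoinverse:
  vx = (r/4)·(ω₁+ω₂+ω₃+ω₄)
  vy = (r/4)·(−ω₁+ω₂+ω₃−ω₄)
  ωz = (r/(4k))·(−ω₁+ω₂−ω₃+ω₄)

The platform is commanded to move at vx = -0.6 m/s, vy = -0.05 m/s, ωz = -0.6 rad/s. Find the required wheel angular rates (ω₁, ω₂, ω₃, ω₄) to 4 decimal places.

k = lx + ly = 0.25 + 0.12 = 0.3700;  k·ωz = 0.3700·-0.6 = -0.2220
ω₁ (FL) = (vx − vy − k·ωz)/r = -0.3280/0.06 = -5.4667
ω₂ (FR) = (vx + vy + k·ωz)/r = -0.8720/0.06 = -14.5333
ω₃ (RL) = (vx + vy − k·ωz)/r = -0.4280/0.06 = -7.1333
ω₄ (RR) = (vx − vy + k·ωz)/r = -0.7720/0.06 = -12.8667

(-5.4667, -14.5333, -7.1333, -12.8667)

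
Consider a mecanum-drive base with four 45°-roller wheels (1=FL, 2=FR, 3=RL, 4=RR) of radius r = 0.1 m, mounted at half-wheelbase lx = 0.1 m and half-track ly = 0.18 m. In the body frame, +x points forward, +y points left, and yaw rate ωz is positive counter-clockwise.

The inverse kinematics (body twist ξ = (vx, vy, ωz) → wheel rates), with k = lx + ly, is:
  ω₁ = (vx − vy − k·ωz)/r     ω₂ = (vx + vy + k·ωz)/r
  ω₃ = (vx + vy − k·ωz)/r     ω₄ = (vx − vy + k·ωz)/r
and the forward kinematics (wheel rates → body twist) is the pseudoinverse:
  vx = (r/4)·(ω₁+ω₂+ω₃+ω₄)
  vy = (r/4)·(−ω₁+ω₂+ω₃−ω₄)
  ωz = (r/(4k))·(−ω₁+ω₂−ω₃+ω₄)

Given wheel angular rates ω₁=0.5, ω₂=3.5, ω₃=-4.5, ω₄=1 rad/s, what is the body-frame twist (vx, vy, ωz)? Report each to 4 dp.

(0.0125, -0.0625, 0.7589)

k = lx + ly = 0.1 + 0.18 = 0.2800
ω₁+ω₂+ω₃+ω₄ = 0.5000  →  vx = (0.1/4)·0.5000 = 0.0125
−ω₁+ω₂+ω₃−ω₄ = -2.5000  →  vy = (0.1/4)·-2.5000 = -0.0625
−ω₁+ω₂−ω₃+ω₄ = 8.5000  →  ωz = (0.1/1.1200)·8.5000 = 0.7589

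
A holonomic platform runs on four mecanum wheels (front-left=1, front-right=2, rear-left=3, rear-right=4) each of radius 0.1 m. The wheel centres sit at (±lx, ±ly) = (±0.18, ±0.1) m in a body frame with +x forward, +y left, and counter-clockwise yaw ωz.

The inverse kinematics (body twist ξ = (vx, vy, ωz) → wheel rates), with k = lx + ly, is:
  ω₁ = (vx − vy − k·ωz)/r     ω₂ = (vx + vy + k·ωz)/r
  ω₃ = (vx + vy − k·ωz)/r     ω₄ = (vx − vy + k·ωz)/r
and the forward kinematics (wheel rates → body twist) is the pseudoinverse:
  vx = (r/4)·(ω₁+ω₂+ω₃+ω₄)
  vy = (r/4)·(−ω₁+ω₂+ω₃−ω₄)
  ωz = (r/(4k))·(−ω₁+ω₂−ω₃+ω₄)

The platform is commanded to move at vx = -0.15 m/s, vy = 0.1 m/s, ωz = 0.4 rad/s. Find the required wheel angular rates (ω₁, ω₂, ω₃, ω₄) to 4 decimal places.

k = lx + ly = 0.18 + 0.1 = 0.2800;  k·ωz = 0.2800·0.4 = 0.1120
ω₁ (FL) = (vx − vy − k·ωz)/r = -0.3620/0.1 = -3.6200
ω₂ (FR) = (vx + vy + k·ωz)/r = 0.0620/0.1 = 0.6200
ω₃ (RL) = (vx + vy − k·ωz)/r = -0.1620/0.1 = -1.6200
ω₄ (RR) = (vx − vy + k·ωz)/r = -0.1380/0.1 = -1.3800

(-3.6200, 0.6200, -1.6200, -1.3800)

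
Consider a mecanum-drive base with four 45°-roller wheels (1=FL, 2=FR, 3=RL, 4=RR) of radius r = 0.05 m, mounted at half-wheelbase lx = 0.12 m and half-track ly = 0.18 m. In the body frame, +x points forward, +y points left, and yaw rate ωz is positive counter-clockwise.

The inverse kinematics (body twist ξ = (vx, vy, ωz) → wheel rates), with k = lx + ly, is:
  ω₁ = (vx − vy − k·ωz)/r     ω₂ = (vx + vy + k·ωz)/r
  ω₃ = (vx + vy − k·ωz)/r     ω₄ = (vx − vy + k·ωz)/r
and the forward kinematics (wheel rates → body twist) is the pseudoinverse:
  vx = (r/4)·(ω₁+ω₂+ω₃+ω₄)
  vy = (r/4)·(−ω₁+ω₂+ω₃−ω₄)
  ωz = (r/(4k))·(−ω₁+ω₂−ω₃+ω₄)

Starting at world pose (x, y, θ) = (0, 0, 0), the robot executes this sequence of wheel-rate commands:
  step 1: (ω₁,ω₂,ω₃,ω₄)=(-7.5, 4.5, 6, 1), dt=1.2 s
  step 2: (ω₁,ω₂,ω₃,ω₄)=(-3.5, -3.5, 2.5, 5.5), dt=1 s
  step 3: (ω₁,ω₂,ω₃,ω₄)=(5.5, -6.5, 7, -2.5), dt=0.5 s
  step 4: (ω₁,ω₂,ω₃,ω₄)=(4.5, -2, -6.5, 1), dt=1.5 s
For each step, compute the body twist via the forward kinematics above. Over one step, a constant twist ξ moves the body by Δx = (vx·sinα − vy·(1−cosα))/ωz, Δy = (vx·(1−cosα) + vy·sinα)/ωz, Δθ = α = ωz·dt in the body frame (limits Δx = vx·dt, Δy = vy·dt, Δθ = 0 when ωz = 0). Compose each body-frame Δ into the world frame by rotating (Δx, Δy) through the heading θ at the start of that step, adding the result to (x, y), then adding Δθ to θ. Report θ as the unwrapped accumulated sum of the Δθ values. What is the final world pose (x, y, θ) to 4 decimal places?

step 1: ξ=(vx,vy,ωz)=(0.0500, 0.2125, 0.2917), dt=1.2 → body Δ=(0.0146, 0.2602, 0.3500) → world pose (0.0146, 0.2602, 0.3500)
step 2: ξ=(vx,vy,ωz)=(0.0125, -0.0375, 0.1250), dt=1.0 → body Δ=(0.0148, -0.0366, 0.1250) → world pose (0.0411, 0.2309, 0.4750)
step 3: ξ=(vx,vy,ωz)=(0.0438, -0.0312, -0.8958), dt=0.5 → body Δ=(0.0177, -0.0199, -0.4479) → world pose (0.0659, 0.2213, 0.0271)
step 4: ξ=(vx,vy,ωz)=(-0.0375, -0.1750, 0.0417), dt=1.5 → body Δ=(-0.0480, -0.2641, 0.0625) → world pose (0.0251, -0.0440, 0.0896)

(0.0251, -0.0440, 0.0896)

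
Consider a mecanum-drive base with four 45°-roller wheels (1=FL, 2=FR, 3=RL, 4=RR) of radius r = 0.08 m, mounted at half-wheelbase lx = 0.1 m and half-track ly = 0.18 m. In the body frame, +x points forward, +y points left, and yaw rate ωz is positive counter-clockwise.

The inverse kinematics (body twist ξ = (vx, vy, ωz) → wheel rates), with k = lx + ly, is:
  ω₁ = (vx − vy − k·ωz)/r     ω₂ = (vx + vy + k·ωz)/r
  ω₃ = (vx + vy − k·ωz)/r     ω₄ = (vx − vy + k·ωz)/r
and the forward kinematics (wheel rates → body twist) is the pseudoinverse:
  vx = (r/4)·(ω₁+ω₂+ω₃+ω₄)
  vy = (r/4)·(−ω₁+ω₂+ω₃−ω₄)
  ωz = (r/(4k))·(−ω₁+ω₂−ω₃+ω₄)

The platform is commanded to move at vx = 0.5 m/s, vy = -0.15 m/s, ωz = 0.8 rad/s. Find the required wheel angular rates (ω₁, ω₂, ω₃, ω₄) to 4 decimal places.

k = lx + ly = 0.1 + 0.18 = 0.2800;  k·ωz = 0.2800·0.8 = 0.2240
ω₁ (FL) = (vx − vy − k·ωz)/r = 0.4260/0.08 = 5.3250
ω₂ (FR) = (vx + vy + k·ωz)/r = 0.5740/0.08 = 7.1750
ω₃ (RL) = (vx + vy − k·ωz)/r = 0.1260/0.08 = 1.5750
ω₄ (RR) = (vx − vy + k·ωz)/r = 0.8740/0.08 = 10.9250

(5.3250, 7.1750, 1.5750, 10.9250)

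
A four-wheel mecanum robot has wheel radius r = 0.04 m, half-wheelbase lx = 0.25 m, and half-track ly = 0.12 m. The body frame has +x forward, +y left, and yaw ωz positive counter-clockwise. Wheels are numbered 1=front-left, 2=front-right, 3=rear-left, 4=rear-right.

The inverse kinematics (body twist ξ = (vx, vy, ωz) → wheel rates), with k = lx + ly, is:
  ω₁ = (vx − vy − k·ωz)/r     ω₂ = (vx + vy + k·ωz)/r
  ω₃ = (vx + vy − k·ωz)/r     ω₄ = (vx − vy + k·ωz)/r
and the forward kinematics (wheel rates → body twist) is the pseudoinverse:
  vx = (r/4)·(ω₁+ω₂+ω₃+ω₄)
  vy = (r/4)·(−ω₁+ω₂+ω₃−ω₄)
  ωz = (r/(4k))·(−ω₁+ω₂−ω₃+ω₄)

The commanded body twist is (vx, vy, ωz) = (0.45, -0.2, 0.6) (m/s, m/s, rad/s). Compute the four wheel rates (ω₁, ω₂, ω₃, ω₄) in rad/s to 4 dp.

k = lx + ly = 0.25 + 0.12 = 0.3700;  k·ωz = 0.3700·0.6 = 0.2220
ω₁ (FL) = (vx − vy − k·ωz)/r = 0.4280/0.04 = 10.7000
ω₂ (FR) = (vx + vy + k·ωz)/r = 0.4720/0.04 = 11.8000
ω₃ (RL) = (vx + vy − k·ωz)/r = 0.0280/0.04 = 0.7000
ω₄ (RR) = (vx − vy + k·ωz)/r = 0.8720/0.04 = 21.8000

(10.7000, 11.8000, 0.7000, 21.8000)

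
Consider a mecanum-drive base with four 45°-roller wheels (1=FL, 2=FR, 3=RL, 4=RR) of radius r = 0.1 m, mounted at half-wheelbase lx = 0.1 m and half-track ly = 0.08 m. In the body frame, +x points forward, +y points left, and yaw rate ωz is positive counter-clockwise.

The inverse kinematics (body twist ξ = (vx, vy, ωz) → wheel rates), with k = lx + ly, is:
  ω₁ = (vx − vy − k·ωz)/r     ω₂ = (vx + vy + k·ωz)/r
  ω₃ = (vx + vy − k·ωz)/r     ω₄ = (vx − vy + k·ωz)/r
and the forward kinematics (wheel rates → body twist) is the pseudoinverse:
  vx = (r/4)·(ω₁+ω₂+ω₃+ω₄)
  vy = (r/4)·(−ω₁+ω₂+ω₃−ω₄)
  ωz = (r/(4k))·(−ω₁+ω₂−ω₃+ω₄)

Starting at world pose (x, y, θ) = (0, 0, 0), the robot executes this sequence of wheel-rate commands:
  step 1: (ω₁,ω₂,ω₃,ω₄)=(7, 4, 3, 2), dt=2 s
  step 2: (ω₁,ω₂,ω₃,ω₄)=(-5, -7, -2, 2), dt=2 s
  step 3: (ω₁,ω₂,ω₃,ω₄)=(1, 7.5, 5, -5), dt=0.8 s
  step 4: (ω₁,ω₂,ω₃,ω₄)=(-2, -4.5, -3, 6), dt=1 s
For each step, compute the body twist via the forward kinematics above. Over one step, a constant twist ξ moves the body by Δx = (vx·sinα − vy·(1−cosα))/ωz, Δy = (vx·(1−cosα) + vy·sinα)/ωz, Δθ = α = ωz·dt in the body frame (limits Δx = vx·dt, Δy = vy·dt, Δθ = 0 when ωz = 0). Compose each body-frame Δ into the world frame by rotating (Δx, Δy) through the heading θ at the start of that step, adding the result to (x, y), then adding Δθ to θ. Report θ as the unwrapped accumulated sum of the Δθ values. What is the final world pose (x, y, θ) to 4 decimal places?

(0.1188, -0.3219, -0.0417)

step 1: ξ=(vx,vy,ωz)=(0.4000, -0.0500, -0.5556), dt=2.0 → body Δ=(0.5952, -0.4812, -1.1111) → world pose (0.5952, -0.4812, -1.1111)
step 2: ξ=(vx,vy,ωz)=(-0.3000, -0.1500, 0.2778), dt=2.0 → body Δ=(-0.4884, -0.4472, 0.5556) → world pose (-0.0223, -0.2419, -0.5556)
step 3: ξ=(vx,vy,ωz)=(0.2125, 0.4125, -0.4861), dt=0.8 → body Δ=(0.2291, 0.2891, -0.3889) → world pose (0.3248, -0.1172, -0.9444)
step 4: ξ=(vx,vy,ωz)=(-0.0875, -0.2875, 0.9028), dt=1.0 → body Δ=(0.0451, -0.2869, 0.9028) → world pose (0.1188, -0.3219, -0.0417)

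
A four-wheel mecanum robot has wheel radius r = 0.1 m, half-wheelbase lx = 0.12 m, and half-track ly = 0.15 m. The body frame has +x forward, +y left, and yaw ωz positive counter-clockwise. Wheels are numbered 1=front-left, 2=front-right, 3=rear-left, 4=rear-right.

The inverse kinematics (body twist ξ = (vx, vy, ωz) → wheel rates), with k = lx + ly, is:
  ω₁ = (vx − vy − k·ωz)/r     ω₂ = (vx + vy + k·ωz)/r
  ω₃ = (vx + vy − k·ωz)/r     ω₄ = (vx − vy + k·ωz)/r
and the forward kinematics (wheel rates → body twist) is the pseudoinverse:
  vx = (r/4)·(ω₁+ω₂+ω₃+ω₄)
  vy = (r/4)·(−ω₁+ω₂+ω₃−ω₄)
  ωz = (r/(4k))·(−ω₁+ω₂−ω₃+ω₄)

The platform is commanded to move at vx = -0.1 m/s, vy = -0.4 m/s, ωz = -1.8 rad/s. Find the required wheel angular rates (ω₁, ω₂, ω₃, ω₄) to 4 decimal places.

(7.8600, -9.8600, -0.1400, -1.8600)

k = lx + ly = 0.12 + 0.15 = 0.2700;  k·ωz = 0.2700·-1.8 = -0.4860
ω₁ (FL) = (vx − vy − k·ωz)/r = 0.7860/0.1 = 7.8600
ω₂ (FR) = (vx + vy + k·ωz)/r = -0.9860/0.1 = -9.8600
ω₃ (RL) = (vx + vy − k·ωz)/r = -0.0140/0.1 = -0.1400
ω₄ (RR) = (vx − vy + k·ωz)/r = -0.1860/0.1 = -1.8600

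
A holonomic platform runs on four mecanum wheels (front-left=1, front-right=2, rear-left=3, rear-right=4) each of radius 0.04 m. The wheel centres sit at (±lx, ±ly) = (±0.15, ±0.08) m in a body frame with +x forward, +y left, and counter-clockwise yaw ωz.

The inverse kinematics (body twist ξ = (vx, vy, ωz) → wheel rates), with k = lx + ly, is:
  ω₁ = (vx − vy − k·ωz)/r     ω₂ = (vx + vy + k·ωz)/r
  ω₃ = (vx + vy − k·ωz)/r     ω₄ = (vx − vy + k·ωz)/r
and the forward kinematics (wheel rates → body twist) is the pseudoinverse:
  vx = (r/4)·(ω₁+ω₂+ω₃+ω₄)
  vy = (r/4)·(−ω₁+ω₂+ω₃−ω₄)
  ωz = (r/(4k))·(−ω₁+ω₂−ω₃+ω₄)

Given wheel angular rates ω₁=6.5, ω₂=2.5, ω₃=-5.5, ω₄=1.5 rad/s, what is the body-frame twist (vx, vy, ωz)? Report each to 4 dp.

(0.0500, -0.1100, 0.1304)

k = lx + ly = 0.15 + 0.08 = 0.2300
ω₁+ω₂+ω₃+ω₄ = 5.0000  →  vx = (0.04/4)·5.0000 = 0.0500
−ω₁+ω₂+ω₃−ω₄ = -11.0000  →  vy = (0.04/4)·-11.0000 = -0.1100
−ω₁+ω₂−ω₃+ω₄ = 3.0000  →  ωz = (0.04/0.9200)·3.0000 = 0.1304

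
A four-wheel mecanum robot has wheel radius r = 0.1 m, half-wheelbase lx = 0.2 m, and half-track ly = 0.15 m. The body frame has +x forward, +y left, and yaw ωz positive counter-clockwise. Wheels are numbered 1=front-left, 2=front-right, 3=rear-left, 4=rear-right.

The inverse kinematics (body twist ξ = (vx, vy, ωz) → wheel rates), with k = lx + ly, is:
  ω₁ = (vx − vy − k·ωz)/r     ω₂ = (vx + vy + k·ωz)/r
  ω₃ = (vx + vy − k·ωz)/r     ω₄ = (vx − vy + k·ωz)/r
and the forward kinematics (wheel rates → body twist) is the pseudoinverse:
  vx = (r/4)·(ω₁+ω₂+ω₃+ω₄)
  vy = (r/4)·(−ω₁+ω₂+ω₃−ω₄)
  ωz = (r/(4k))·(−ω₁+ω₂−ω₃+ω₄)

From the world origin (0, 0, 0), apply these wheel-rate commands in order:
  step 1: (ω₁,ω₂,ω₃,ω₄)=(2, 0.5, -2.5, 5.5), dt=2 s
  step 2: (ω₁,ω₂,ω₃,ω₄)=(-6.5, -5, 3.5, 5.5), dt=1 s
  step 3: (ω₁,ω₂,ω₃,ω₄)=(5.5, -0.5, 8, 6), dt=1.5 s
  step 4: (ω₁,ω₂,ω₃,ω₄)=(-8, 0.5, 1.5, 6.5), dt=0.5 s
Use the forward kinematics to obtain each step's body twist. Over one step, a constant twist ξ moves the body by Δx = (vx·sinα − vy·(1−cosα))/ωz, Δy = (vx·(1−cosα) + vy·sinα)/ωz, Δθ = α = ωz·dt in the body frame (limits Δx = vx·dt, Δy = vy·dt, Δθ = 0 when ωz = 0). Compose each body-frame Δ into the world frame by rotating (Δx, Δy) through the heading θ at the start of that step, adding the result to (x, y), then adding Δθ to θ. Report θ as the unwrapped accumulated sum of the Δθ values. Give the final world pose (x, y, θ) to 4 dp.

step 1: ξ=(vx,vy,ωz)=(0.1375, -0.2375, 0.4643), dt=2.0 → body Δ=(0.4423, -0.2909, 0.9286) → world pose (0.4423, -0.2909, 0.9286)
step 2: ξ=(vx,vy,ωz)=(-0.0625, -0.0125, 0.2500), dt=1.0 → body Δ=(-0.0603, -0.0201, 0.2500) → world pose (0.4223, -0.3512, 1.1786)
step 3: ξ=(vx,vy,ωz)=(0.4750, -0.1000, -0.5714), dt=1.5 → body Δ=(0.5680, -0.4194, -0.8571) → world pose (1.0270, 0.0133, 0.3214)
step 4: ξ=(vx,vy,ωz)=(0.0125, 0.0875, 0.9643), dt=0.5 → body Δ=(-0.0043, 0.0436, 0.4821) → world pose (1.0091, 0.0533, 0.8036)

(1.0091, 0.0533, 0.8036)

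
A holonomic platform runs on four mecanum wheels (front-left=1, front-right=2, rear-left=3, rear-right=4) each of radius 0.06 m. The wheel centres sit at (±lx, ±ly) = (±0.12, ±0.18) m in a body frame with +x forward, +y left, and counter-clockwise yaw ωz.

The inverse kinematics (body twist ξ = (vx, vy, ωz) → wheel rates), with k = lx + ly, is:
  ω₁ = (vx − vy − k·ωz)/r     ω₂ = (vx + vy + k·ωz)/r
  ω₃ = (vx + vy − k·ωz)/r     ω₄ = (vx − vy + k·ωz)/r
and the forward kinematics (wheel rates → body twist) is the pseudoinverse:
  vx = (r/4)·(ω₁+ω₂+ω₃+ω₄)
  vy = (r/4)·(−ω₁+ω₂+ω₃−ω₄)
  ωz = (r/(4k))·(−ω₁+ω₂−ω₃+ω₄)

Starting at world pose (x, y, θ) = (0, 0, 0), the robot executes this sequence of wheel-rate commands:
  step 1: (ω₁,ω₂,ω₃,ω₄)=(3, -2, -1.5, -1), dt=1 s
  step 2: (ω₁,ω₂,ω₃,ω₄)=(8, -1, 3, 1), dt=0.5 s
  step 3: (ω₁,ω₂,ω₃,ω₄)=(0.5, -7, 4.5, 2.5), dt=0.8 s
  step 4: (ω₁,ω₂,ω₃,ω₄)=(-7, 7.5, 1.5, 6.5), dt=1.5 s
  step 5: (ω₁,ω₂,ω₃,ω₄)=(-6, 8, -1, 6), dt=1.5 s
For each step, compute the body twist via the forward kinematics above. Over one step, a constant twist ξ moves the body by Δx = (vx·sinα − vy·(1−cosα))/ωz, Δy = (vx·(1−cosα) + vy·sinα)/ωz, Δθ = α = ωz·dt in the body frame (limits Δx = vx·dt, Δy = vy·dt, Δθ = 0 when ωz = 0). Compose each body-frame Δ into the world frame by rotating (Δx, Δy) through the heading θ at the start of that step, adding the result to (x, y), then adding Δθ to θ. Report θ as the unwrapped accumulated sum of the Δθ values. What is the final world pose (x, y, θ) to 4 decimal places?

step 1: ξ=(vx,vy,ωz)=(-0.0225, -0.0825, -0.2250), dt=1.0 → body Δ=(-0.0316, -0.0793, -0.2250) → world pose (-0.0316, -0.0793, -0.2250)
step 2: ξ=(vx,vy,ωz)=(0.1650, -0.1050, -0.5500), dt=0.5 → body Δ=(0.0743, -0.0631, -0.2750) → world pose (0.0268, -0.1574, -0.5000)
step 3: ξ=(vx,vy,ωz)=(0.0075, -0.0825, -0.4750), dt=0.8 → body Δ=(-0.0065, -0.0655, -0.3800) → world pose (-0.0104, -0.2118, -0.8800)
step 4: ξ=(vx,vy,ωz)=(0.1275, 0.1425, 0.9750), dt=1.5 → body Δ=(-0.0004, 0.2619, 1.4625) → world pose (0.1913, -0.0446, 0.5825)
step 5: ξ=(vx,vy,ωz)=(0.1050, 0.1050, 1.0500), dt=1.5 → body Δ=(-0.0004, 0.2004, 1.5750) → world pose (0.0807, 0.1225, 2.1575)

(0.0807, 0.1225, 2.1575)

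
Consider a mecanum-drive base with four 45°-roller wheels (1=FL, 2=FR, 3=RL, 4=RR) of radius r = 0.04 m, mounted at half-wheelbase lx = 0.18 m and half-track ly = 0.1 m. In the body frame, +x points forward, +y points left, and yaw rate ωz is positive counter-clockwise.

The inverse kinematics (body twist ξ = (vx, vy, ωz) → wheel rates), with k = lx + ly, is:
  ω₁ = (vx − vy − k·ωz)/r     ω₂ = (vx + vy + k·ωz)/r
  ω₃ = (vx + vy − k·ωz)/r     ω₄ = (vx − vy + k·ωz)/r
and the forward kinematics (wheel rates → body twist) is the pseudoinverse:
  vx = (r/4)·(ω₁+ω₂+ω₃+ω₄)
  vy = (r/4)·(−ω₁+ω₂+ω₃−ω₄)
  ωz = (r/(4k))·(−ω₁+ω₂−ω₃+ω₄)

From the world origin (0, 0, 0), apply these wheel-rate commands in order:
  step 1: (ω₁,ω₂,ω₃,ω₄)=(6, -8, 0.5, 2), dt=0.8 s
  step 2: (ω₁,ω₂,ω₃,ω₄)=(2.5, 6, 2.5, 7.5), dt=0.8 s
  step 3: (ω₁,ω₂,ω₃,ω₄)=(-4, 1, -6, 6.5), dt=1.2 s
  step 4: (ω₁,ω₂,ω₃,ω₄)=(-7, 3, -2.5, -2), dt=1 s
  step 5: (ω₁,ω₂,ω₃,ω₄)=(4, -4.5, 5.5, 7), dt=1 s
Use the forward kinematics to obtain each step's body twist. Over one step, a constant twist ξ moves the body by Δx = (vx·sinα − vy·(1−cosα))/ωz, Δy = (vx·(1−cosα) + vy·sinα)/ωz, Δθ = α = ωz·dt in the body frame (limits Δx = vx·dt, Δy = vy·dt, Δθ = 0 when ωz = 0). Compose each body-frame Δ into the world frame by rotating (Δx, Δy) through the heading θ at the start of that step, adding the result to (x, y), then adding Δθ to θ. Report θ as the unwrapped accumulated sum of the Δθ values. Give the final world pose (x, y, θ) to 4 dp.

step 1: ξ=(vx,vy,ωz)=(0.0050, -0.1550, -0.4464), dt=0.8 → body Δ=(-0.0180, -0.1221, -0.3571) → world pose (-0.0180, -0.1221, -0.3571)
step 2: ξ=(vx,vy,ωz)=(0.1850, -0.0150, 0.3036), dt=0.8 → body Δ=(0.1480, 0.0060, 0.2429) → world pose (0.1228, -0.1682, -0.1143)
step 3: ξ=(vx,vy,ωz)=(-0.0250, -0.0750, 0.6250), dt=1.2 → body Δ=(0.0049, -0.0925, 0.7500) → world pose (0.1171, -0.2607, 0.6357)
step 4: ξ=(vx,vy,ωz)=(-0.0850, 0.0950, 0.3750), dt=1.0 → body Δ=(-0.1006, 0.0770, 0.3750) → world pose (-0.0096, -0.2585, 1.0107)
step 5: ξ=(vx,vy,ωz)=(0.1200, -0.1000, -0.2500), dt=1.0 → body Δ=(0.1063, -0.1139, -0.2500) → world pose (0.1434, -0.2289, 0.7607)

(0.1434, -0.2289, 0.7607)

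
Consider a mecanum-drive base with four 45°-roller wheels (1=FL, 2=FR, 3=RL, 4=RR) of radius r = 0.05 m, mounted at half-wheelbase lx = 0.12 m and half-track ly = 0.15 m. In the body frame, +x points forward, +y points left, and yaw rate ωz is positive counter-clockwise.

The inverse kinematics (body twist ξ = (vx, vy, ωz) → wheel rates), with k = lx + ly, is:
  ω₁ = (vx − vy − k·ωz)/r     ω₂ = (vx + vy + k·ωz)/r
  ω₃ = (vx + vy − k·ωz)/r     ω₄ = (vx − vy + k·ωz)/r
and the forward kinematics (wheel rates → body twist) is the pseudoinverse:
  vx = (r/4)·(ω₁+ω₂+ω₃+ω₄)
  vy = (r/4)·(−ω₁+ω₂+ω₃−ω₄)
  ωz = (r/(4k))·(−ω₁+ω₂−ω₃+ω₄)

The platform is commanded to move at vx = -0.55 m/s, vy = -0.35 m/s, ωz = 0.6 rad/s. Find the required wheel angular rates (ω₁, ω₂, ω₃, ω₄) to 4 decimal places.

k = lx + ly = 0.12 + 0.15 = 0.2700;  k·ωz = 0.2700·0.6 = 0.1620
ω₁ (FL) = (vx − vy − k·ωz)/r = -0.3620/0.05 = -7.2400
ω₂ (FR) = (vx + vy + k·ωz)/r = -0.7380/0.05 = -14.7600
ω₃ (RL) = (vx + vy − k·ωz)/r = -1.0620/0.05 = -21.2400
ω₄ (RR) = (vx − vy + k·ωz)/r = -0.0380/0.05 = -0.7600

(-7.2400, -14.7600, -21.2400, -0.7600)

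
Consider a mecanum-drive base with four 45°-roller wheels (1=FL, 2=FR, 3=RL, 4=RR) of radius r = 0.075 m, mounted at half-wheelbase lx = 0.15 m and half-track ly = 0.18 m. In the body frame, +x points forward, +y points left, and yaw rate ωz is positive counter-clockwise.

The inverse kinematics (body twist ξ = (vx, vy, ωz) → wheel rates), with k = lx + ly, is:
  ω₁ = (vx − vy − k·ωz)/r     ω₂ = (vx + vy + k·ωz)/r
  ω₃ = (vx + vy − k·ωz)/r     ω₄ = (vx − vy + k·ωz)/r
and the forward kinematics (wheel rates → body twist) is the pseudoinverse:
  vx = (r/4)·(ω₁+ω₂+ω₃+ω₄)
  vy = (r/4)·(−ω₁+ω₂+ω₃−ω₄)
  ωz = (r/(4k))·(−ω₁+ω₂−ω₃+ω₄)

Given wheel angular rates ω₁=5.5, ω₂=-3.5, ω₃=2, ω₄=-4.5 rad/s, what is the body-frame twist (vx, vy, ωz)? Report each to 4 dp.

(-0.0094, -0.0469, -0.8807)

k = lx + ly = 0.15 + 0.18 = 0.3300
ω₁+ω₂+ω₃+ω₄ = -0.5000  →  vx = (0.075/4)·-0.5000 = -0.0094
−ω₁+ω₂+ω₃−ω₄ = -2.5000  →  vy = (0.075/4)·-2.5000 = -0.0469
−ω₁+ω₂−ω₃+ω₄ = -15.5000  →  ωz = (0.075/1.3200)·-15.5000 = -0.8807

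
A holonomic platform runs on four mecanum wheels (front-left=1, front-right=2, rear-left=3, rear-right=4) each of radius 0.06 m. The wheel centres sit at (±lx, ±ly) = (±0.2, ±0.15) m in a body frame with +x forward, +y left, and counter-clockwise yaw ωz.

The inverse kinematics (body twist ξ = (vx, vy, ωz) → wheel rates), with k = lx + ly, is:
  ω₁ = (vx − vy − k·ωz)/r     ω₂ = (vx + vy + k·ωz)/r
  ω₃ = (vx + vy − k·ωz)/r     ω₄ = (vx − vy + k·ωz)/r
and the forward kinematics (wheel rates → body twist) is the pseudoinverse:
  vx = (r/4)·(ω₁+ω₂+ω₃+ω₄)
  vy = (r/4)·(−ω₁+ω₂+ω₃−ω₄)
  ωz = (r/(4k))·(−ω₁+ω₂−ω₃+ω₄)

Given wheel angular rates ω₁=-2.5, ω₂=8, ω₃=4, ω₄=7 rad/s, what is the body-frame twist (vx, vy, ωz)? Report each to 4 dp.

k = lx + ly = 0.2 + 0.15 = 0.3500
ω₁+ω₂+ω₃+ω₄ = 16.5000  →  vx = (0.06/4)·16.5000 = 0.2475
−ω₁+ω₂+ω₃−ω₄ = 7.5000  →  vy = (0.06/4)·7.5000 = 0.1125
−ω₁+ω₂−ω₃+ω₄ = 13.5000  →  ωz = (0.06/1.4000)·13.5000 = 0.5786

(0.2475, 0.1125, 0.5786)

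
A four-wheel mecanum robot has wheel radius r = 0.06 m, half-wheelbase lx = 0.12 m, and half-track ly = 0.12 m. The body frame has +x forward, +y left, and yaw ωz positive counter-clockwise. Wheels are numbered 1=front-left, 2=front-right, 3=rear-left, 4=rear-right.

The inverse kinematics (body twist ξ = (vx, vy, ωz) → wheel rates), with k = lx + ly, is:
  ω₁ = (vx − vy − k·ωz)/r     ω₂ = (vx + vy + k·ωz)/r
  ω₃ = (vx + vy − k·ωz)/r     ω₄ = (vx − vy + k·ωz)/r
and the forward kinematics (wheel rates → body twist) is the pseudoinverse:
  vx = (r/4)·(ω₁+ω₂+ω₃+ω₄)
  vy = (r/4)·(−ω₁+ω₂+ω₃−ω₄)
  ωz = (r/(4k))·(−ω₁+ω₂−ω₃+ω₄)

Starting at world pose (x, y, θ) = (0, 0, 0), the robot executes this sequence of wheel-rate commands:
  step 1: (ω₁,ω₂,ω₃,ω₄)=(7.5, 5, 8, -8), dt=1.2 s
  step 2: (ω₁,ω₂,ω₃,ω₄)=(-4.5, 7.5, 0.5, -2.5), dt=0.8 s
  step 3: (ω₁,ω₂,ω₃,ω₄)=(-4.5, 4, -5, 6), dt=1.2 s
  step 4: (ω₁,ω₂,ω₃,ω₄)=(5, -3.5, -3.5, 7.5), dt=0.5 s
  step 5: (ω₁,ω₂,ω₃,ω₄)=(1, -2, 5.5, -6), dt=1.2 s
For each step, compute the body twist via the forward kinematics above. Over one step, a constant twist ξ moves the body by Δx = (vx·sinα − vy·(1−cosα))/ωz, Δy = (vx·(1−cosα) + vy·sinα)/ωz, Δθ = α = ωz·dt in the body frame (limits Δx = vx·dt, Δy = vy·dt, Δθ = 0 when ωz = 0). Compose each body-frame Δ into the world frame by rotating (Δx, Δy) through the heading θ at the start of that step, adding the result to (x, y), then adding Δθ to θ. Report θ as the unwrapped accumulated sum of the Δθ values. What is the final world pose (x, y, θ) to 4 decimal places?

step 1: ξ=(vx,vy,ωz)=(0.1875, 0.2025, -1.1562), dt=1.2 → body Δ=(0.3027, 0.0396, -1.3875) → world pose (0.3027, 0.0396, -1.3875)
step 2: ξ=(vx,vy,ωz)=(0.0150, 0.2250, 0.5625), dt=0.8 → body Δ=(-0.0282, 0.1766, 0.4500) → world pose (0.4712, 0.0995, -0.9375)
step 3: ξ=(vx,vy,ωz)=(0.0075, -0.0375, 1.2188), dt=1.2 → body Δ=(0.0336, -0.0251, 1.4625) → world pose (0.4708, 0.0576, 0.5250)
step 4: ξ=(vx,vy,ωz)=(0.0825, -0.2925, 0.1562), dt=0.5 → body Δ=(0.0469, -0.1445, 0.0781) → world pose (0.5838, -0.0439, 0.6031)
step 5: ξ=(vx,vy,ωz)=(-0.0225, 0.1275, -0.9062), dt=1.2 → body Δ=(0.0533, 0.1379, -1.0875) → world pose (0.5496, 0.0999, -0.4844)

(0.5496, 0.0999, -0.4844)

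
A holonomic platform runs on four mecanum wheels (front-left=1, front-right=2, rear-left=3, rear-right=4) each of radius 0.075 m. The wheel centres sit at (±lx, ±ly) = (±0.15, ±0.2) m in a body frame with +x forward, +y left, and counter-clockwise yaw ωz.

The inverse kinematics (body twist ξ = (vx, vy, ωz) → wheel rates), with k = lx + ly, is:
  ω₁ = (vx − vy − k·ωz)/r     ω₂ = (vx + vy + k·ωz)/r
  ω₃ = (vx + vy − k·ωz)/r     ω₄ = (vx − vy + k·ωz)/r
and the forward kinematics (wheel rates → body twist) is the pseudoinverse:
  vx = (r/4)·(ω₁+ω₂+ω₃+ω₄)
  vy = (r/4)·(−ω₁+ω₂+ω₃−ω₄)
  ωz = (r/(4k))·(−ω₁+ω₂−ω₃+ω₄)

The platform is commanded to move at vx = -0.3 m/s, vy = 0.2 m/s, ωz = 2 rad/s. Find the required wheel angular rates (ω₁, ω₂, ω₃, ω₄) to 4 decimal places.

(-16.0000, 8.0000, -10.6667, 2.6667)

k = lx + ly = 0.15 + 0.2 = 0.3500;  k·ωz = 0.3500·2 = 0.7000
ω₁ (FL) = (vx − vy − k·ωz)/r = -1.2000/0.075 = -16.0000
ω₂ (FR) = (vx + vy + k·ωz)/r = 0.6000/0.075 = 8.0000
ω₃ (RL) = (vx + vy − k·ωz)/r = -0.8000/0.075 = -10.6667
ω₄ (RR) = (vx − vy + k·ωz)/r = 0.2000/0.075 = 2.6667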